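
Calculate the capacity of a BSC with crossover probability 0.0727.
0.6241 bits

For a binary symmetric channel (BSC) with error probability p:
Capacity C = 1 - H(p) bits per symbol

where H(p) = -p log₂(p) - (1-p) log₂(1-p) is the binary entropy function.

H(0.0727) = 0.3759 bits
C = 1 - 0.3759 = 0.6241 bits per symbol

This means we can reliably transmit up to 0.6241 bits of information per channel use.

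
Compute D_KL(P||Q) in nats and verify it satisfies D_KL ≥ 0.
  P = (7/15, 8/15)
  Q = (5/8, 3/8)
0.0515 nats

KL divergence satisfies the Gibbs inequality: D_KL(P||Q) ≥ 0 for all distributions P, Q.

D_KL(P||Q) = Σ p(x) log(p(x)/q(x))
Term by term:
  x=0: 7/15 × log_e[(7/15)/(5/8)] = -0.1363
  x=1: 8/15 × log_e[(8/15)/(3/8)] = 0.1879
D_KL(P||Q) = 0.0515 nats

D_KL(P||Q) = 0.0515 ≥ 0 ✓

This non-negativity is a fundamental property: relative entropy cannot be negative because it measures how different Q is from P.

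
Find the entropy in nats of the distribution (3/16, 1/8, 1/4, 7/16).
1.2820 nats

Shannon entropy is H(X) = -Σ p(x) log p(x).

For P = (3/16, 1/8, 1/4, 7/16):
H = -3/16 × log_e(3/16) -1/8 × log_e(1/8) -1/4 × log_e(1/4) -7/16 × log_e(7/16)
H = 1.2820 nats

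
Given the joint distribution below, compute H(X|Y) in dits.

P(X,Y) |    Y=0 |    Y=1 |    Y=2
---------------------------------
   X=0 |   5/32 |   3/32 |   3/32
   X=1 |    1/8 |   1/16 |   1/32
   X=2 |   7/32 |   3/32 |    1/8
0.4560 dits

Using the chain rule: H(X|Y) = H(X,Y) - H(Y)

First, compute H(X,Y) = 0.9076 dits

Marginal P(Y) = (1/2, 1/4, 1/4)
H(Y) = 0.4515 dits

H(X|Y) = H(X,Y) - H(Y) = 0.9076 - 0.4515 = 0.4560 dits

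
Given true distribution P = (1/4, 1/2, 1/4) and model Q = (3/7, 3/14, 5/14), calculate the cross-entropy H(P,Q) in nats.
1.2395 nats

Cross-entropy: H(P,Q) = -Σ p(x) log q(x)

Alternatively: H(P,Q) = H(P) + D_KL(P||Q)
H(P) = 1.0397 nats
D_KL(P||Q) = 0.1997 nats

H(P,Q) = 1.0397 + 0.1997 = 1.2395 nats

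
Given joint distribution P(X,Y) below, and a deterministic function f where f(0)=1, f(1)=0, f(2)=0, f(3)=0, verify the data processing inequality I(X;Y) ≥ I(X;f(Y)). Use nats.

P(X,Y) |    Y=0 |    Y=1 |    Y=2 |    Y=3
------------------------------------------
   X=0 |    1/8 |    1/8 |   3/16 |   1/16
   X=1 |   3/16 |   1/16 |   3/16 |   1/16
I(X;Y) = 0.0169, I(X;f(Y)) = 0.0091, inequality holds: 0.0169 ≥ 0.0091

Data Processing Inequality: For any Markov chain X → Y → Z, we have I(X;Y) ≥ I(X;Z).

Here Z = f(Y) is a deterministic function of Y, forming X → Y → Z.

Original I(X;Y) = 0.0169 nats

After applying f:
P(X,Z) where Z=f(Y):
- P(X,Z=0) = P(X,Y=1) + P(X,Y=2) + P(X,Y=3)
- P(X,Z=1) = P(X,Y=0)

I(X;Z) = I(X;f(Y)) = 0.0091 nats

Verification: 0.0169 ≥ 0.0091 ✓

Information cannot be created by processing; the function f can only lose information about X.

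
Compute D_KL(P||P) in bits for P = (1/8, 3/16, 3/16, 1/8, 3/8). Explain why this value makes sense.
0.0000 bits

KL divergence satisfies the Gibbs inequality: D_KL(P||Q) ≥ 0 for all distributions P, Q.

D_KL(P||Q) = Σ p(x) log(p(x)/q(x))
Each term is p(x) × log_2(p(x)/p(x)) = p(x) × log_2(1) = 0, so the sum is 0.
D_KL(P||Q) = 0.0000 bits

When P = Q, the KL divergence is exactly 0, as there is no 'divergence' between identical distributions.

This non-negativity is a fundamental property: relative entropy cannot be negative because it measures how different Q is from P.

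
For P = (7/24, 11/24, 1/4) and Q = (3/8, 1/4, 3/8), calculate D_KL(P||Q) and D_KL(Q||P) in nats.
D_KL(P||Q) = 0.1031, D_KL(Q||P) = 0.0948

KL divergence is not symmetric: D_KL(P||Q) ≠ D_KL(Q||P) in general.

D_KL(P||Q) = 0.1031 nats
D_KL(Q||P) = 0.0948 nats

No, they are not equal!

This asymmetry is why KL divergence is not a true distance metric.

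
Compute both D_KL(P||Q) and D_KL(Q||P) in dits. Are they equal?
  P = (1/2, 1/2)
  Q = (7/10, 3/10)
D_KL(P||Q) = 0.0379, D_KL(Q||P) = 0.0357

KL divergence is not symmetric: D_KL(P||Q) ≠ D_KL(Q||P) in general.

D_KL(P||Q) = 0.0379 dits
D_KL(Q||P) = 0.0357 dits

No, they are not equal!

This asymmetry is why KL divergence is not a true distance metric.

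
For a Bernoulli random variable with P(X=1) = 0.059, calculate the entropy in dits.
0.0974 dits

The binary entropy function is:
H(p) = -p log(p) - (1-p) log(1-p)

H(0.059) = -0.059 × log_10(0.059) - 0.941 × log_10(0.941)
H(0.059) = 0.0974 dits

Note: Binary entropy is maximized at p=0.5 (H=1 bit) and minimized at p=0 or p=1 (H=0).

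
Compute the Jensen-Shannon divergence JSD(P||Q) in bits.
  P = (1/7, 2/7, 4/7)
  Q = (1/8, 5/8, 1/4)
0.0937 bits

Jensen-Shannon divergence is:
JSD(P||Q) = 0.5 × D_KL(P||M) + 0.5 × D_KL(Q||M)
where M = 0.5 × (P + Q) is the mixture distribution.

M = 0.5 × (1/7, 2/7, 4/7) + 0.5 × (1/8, 5/8, 1/4) = (0.133929, 0.455357, 0.410714)

D_KL(P||M) = 0.0934 bits
D_KL(Q||M) = 0.0940 bits

JSD(P||Q) = 0.5 × 0.0934 + 0.5 × 0.0940 = 0.0937 bits

Unlike KL divergence, JSD is symmetric and bounded: 0 ≤ JSD ≤ log(2).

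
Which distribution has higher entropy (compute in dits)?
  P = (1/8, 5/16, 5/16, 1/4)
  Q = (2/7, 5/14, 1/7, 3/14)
Q

Computing entropies in dits:
H(P) = 0.5791
H(Q) = 0.5792

Distribution Q has higher entropy.

Intuition: The distribution closer to uniform (more spread out) has higher entropy.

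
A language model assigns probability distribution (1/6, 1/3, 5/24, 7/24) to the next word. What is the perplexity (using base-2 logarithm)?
3.8613

Perplexity is 2^H (or exp(H) for natural log).

First, H = -Σ p log p = 1.9491 bits
Perplexity = 2^1.9491 = 3.8613

Interpretation: The model's uncertainty is equivalent to choosing uniformly among 3.9 options.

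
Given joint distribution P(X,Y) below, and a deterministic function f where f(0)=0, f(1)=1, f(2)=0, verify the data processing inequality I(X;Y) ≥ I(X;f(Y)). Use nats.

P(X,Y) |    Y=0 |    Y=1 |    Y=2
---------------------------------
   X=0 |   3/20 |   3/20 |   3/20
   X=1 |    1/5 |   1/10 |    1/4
I(X;Y) = 0.0162, I(X;f(Y)) = 0.0151, inequality holds: 0.0162 ≥ 0.0151

Data Processing Inequality: For any Markov chain X → Y → Z, we have I(X;Y) ≥ I(X;Z).

Here Z = f(Y) is a deterministic function of Y, forming X → Y → Z.

Original I(X;Y) = 0.0162 nats

After applying f:
P(X,Z) where Z=f(Y):
- P(X,Z=0) = P(X,Y=0) + P(X,Y=2)
- P(X,Z=1) = P(X,Y=1)

I(X;Z) = I(X;f(Y)) = 0.0151 nats

Verification: 0.0162 ≥ 0.0151 ✓

Information cannot be created by processing; the function f can only lose information about X.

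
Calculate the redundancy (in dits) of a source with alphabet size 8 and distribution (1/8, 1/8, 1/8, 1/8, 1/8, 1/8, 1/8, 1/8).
0.0000 dits

Redundancy measures how far a source is from maximum entropy:
R = H_max - H(X)

Maximum entropy for 8 symbols: H_max = log_10(8) = 0.9031 dits
Actual entropy: H(X) = 0.9031 dits
Redundancy: R = 0.9031 - 0.9031 = 0.0000 dits

This redundancy represents potential for compression: the source could be compressed by 0.0000 dits per symbol.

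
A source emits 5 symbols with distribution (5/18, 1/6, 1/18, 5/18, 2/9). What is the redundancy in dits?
0.0453 dits

Redundancy measures how far a source is from maximum entropy:
R = H_max - H(X)

Maximum entropy for 5 symbols: H_max = log_10(5) = 0.6990 dits
Actual entropy: H(X) = 0.6536 dits
Redundancy: R = 0.6990 - 0.6536 = 0.0453 dits

This redundancy represents potential for compression: the source could be compressed by 0.0453 dits per symbol.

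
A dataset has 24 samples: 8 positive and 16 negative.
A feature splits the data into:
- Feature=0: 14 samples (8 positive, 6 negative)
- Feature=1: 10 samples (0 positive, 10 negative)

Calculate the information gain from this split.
0.3436 bits

Information Gain = H(Y) - H(Y|Feature)

Before split:
P(positive) = 8/24 = 0.3333
H(Y) = 0.9183 bits

After split:
Feature=0: H = 0.9852 bits (weight = 14/24)
Feature=1: H = 0.0000 bits (weight = 10/24)
H(Y|Feature) = (14/24)×0.9852 + (10/24)×0.0000 = 0.5747 bits

Information Gain = 0.9183 - 0.5747 = 0.3436 bits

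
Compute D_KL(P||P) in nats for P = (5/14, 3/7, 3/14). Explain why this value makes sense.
0.0000 nats

KL divergence satisfies the Gibbs inequality: D_KL(P||Q) ≥ 0 for all distributions P, Q.

D_KL(P||Q) = Σ p(x) log(p(x)/q(x))
Each term is p(x) × log_e(p(x)/p(x)) = p(x) × log_e(1) = 0, so the sum is 0.
D_KL(P||Q) = 0.0000 nats

When P = Q, the KL divergence is exactly 0, as there is no 'divergence' between identical distributions.

This non-negativity is a fundamental property: relative entropy cannot be negative because it measures how different Q is from P.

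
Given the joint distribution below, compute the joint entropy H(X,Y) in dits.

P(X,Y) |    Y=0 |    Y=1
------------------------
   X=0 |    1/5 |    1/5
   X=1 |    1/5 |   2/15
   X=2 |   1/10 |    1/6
0.7657 dits

Joint entropy is H(X,Y) = -Σ_{x,y} p(x,y) log p(x,y).

Summing over all non-zero entries:
H(X,Y) = -[1/5·log_10(1/5) + 1/5·log_10(1/5) + 1/5·log_10(1/5) + 2/15·log_10(2/15) + 1/10·log_10(1/10) + 1/6·log_10(1/6)]
H(X,Y) = 0.7657 dits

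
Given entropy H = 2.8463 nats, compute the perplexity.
17.2239

Perplexity is e^H (or exp(H) for natural log).

H = 2.8463 nats
Perplexity = e^2.8463 = 17.2239

Interpretation: The model's uncertainty is equivalent to choosing uniformly among 17.2 options.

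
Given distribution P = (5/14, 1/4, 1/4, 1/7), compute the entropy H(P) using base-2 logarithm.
1.9316 bits

Shannon entropy is H(X) = -Σ p(x) log p(x).

For P = (5/14, 1/4, 1/4, 1/7):
H = -5/14 × log_2(5/14) -1/4 × log_2(1/4) -1/4 × log_2(1/4) -1/7 × log_2(1/7)
H = 1.9316 bits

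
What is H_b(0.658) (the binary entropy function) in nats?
0.6424 nats

The binary entropy function is:
H(p) = -p log(p) - (1-p) log(1-p)

H(0.658) = -0.658 × log_e(0.658) - 0.342 × log_e(0.342)
H(0.658) = 0.6424 nats

Note: Binary entropy is maximized at p=0.5 (H=1 bit) and minimized at p=0 or p=1 (H=0).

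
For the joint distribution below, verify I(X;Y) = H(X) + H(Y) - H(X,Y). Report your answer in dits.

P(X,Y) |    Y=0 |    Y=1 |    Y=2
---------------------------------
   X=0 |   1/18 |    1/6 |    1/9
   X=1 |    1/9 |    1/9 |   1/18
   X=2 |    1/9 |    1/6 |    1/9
I(X;Y) = 0.0097 dits

Mutual information has multiple equivalent forms:
- I(X;Y) = H(X) - H(X|Y)
- I(X;Y) = H(Y) - H(Y|X)
- I(X;Y) = H(X) + H(Y) - H(X,Y)

Computing all quantities:
H(X) = 0.4731, H(Y) = 0.4656, H(X,Y) = 0.9290
H(X|Y) = 0.4634, H(Y|X) = 0.4559

Verification:
H(X) - H(X|Y) = 0.4731 - 0.4634 = 0.0097
H(Y) - H(Y|X) = 0.4656 - 0.4559 = 0.0097
H(X) + H(Y) - H(X,Y) = 0.4731 + 0.4656 - 0.9290 = 0.0097

All forms give I(X;Y) = 0.0097 dits. ✓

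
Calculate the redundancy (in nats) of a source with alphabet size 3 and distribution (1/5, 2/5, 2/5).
0.0437 nats

Redundancy measures how far a source is from maximum entropy:
R = H_max - H(X)

Maximum entropy for 3 symbols: H_max = log_e(3) = 1.0986 nats
Actual entropy: H(X) = 1.0549 nats
Redundancy: R = 1.0986 - 1.0549 = 0.0437 nats

This redundancy represents potential for compression: the source could be compressed by 0.0437 nats per symbol.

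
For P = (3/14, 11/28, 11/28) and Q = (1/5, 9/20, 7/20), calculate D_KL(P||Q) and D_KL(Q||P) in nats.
D_KL(P||Q) = 0.0068, D_KL(Q||P) = 0.0069

KL divergence is not symmetric: D_KL(P||Q) ≠ D_KL(Q||P) in general.

D_KL(P||Q) = 0.0068 nats
D_KL(Q||P) = 0.0069 nats

No, they are not equal!

This asymmetry is why KL divergence is not a true distance metric.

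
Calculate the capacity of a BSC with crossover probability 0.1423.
0.4098 bits

For a binary symmetric channel (BSC) with error probability p:
Capacity C = 1 - H(p) bits per symbol

where H(p) = -p log₂(p) - (1-p) log₂(1-p) is the binary entropy function.

H(0.1423) = 0.5902 bits
C = 1 - 0.5902 = 0.4098 bits per symbol

This means we can reliably transmit up to 0.4098 bits of information per channel use.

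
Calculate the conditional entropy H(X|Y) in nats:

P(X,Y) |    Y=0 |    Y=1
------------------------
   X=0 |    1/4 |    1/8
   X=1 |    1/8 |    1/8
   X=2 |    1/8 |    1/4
1.0397 nats

Using the chain rule: H(X|Y) = H(X,Y) - H(Y)

First, compute H(X,Y) = 1.7329 nats

Marginal P(Y) = (1/2, 1/2)
H(Y) = 0.6931 nats

H(X|Y) = H(X,Y) - H(Y) = 1.7329 - 0.6931 = 1.0397 nats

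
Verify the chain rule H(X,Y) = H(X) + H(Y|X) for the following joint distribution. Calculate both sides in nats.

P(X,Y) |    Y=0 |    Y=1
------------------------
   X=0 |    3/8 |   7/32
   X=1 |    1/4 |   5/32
H(X,Y) = 1.3369, H(X) = 0.6755, H(Y|X) = 0.6614 (all in nats)

Chain rule: H(X,Y) = H(X) + H(Y|X)

Left side — joint entropy directly:
H(X,Y) = -Σ p(x,y) log p(x,y) = 1.3369 nats

Right side — compute H(Y|X) from the conditional distributions:
P(X) = (19/32, 13/32), so H(X) = 0.6755 nats
H(Y|X) = Σ_x P(X=x) · H(Y|X=x):
  P(Y|X=0) = (12/19, 7/19), H(Y|X=0) = 0.6581, weight P(X=0) = 19/32
  P(Y|X=1) = (8/13, 5/13), H(Y|X=1) = 0.6663, weight P(X=1) = 13/32
H(Y|X) = 0.6614 nats

H(X) + H(Y|X) = 0.6755 + 0.6614 = 1.3369 nats

Both sides equal 1.3369 nats. ✓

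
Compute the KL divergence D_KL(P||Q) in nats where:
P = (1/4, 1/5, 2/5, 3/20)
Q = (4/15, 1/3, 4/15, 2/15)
0.0616 nats

KL divergence: D_KL(P||Q) = Σ p(x) log(p(x)/q(x))

Computing term by term:
  x=0: 1/4 × log_e[(1/4)/(4/15)] = 1/4 × -0.0645 = -0.0161
  x=1: 1/5 × log_e[(1/5)/(1/3)] = 1/5 × -0.5108 = -0.1022
  x=2: 2/5 × log_e[(2/5)/(4/15)] = 2/5 × 0.4055 = 0.1622
  x=3: 3/20 × log_e[(3/20)/(2/15)] = 3/20 × 0.1178 = 0.0177

D_KL(P||Q) = 0.0616 nats

Note: KL divergence is always non-negative and equals 0 iff P = Q.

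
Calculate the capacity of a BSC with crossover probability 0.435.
0.0122 bits

For a binary symmetric channel (BSC) with error probability p:
Capacity C = 1 - H(p) bits per symbol

where H(p) = -p log₂(p) - (1-p) log₂(1-p) is the binary entropy function.

H(0.435) = 0.9878 bits
C = 1 - 0.9878 = 0.0122 bits per symbol

This means we can reliably transmit up to 0.0122 bits of information per channel use.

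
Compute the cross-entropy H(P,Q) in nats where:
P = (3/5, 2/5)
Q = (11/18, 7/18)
0.6733 nats

Cross-entropy: H(P,Q) = -Σ p(x) log q(x)

Alternatively: H(P,Q) = H(P) + D_KL(P||Q)
H(P) = 0.6730 nats
D_KL(P||Q) = 0.0003 nats

H(P,Q) = 0.6730 + 0.0003 = 0.6733 nats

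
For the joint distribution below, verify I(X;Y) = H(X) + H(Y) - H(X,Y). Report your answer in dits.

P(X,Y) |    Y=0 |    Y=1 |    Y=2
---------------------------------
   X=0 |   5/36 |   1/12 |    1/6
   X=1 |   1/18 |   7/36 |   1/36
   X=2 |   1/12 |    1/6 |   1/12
I(X;Y) = 0.0392 dits

Mutual information has multiple equivalent forms:
- I(X;Y) = H(X) - H(X|Y)
- I(X;Y) = H(Y) - H(Y|X)
- I(X;Y) = H(X) + H(Y) - H(X,Y)

Computing all quantities:
H(X) = 0.4731, H(Y) = 0.4656, H(X,Y) = 0.8995
H(X|Y) = 0.4339, H(Y|X) = 0.4264

Verification:
H(X) - H(X|Y) = 0.4731 - 0.4339 = 0.0392
H(Y) - H(Y|X) = 0.4656 - 0.4264 = 0.0392
H(X) + H(Y) - H(X,Y) = 0.4731 + 0.4656 - 0.8995 = 0.0392

All forms give I(X;Y) = 0.0392 dits. ✓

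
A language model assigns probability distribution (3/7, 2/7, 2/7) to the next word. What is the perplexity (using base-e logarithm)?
2.9417

Perplexity is e^H (or exp(H) for natural log).

First, H = -Σ p log p = 1.0790 nats
Perplexity = e^1.0790 = 2.9417

Interpretation: The model's uncertainty is equivalent to choosing uniformly among 2.9 options.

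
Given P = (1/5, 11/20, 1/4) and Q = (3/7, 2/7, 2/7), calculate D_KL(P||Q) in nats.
0.1744 nats

KL divergence: D_KL(P||Q) = Σ p(x) log(p(x)/q(x))

Computing term by term:
  x=0: 1/5 × log_e[(1/5)/(3/7)] = 1/5 × -0.7621 = -0.1524
  x=1: 11/20 × log_e[(11/20)/(2/7)] = 11/20 × 0.6549 = 0.3602
  x=2: 1/4 × log_e[(1/4)/(2/7)] = 1/4 × -0.1335 = -0.0334

D_KL(P||Q) = 0.1744 nats

Note: KL divergence is always non-negative and equals 0 iff P = Q.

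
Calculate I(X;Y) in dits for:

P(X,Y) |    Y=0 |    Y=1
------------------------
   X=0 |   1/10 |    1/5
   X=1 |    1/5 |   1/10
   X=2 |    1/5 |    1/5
0.0148 dits

Mutual information: I(X;Y) = H(X) + H(Y) - H(X,Y)

Marginals:
P(X) = (3/10, 3/10, 2/5), H(X) = 0.4729 dits
P(Y) = (1/2, 1/2), H(Y) = 0.3010 dits

Joint entropy: H(X,Y) = 0.7592 dits

I(X;Y) = 0.4729 + 0.3010 - 0.7592 = 0.0148 dits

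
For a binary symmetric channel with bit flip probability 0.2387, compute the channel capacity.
0.2071 bits

For a binary symmetric channel (BSC) with error probability p:
Capacity C = 1 - H(p) bits per symbol

where H(p) = -p log₂(p) - (1-p) log₂(1-p) is the binary entropy function.

H(0.2387) = 0.7929 bits
C = 1 - 0.7929 = 0.2071 bits per symbol

This means we can reliably transmit up to 0.2071 bits of information per channel use.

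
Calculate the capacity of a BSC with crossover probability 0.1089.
0.5034 bits

For a binary symmetric channel (BSC) with error probability p:
Capacity C = 1 - H(p) bits per symbol

where H(p) = -p log₂(p) - (1-p) log₂(1-p) is the binary entropy function.

H(0.1089) = 0.4966 bits
C = 1 - 0.4966 = 0.5034 bits per symbol

This means we can reliably transmit up to 0.5034 bits of information per channel use.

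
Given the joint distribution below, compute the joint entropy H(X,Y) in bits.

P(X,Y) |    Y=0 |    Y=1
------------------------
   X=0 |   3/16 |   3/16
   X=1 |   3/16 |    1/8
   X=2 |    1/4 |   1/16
2.4835 bits

Joint entropy is H(X,Y) = -Σ_{x,y} p(x,y) log p(x,y).

Summing over all non-zero entries:
H(X,Y) = -[3/16·log_2(3/16) + 3/16·log_2(3/16) + 3/16·log_2(3/16) + 1/8·log_2(1/8) + 1/4·log_2(1/4) + 1/16·log_2(1/16)]
H(X,Y) = 2.4835 bits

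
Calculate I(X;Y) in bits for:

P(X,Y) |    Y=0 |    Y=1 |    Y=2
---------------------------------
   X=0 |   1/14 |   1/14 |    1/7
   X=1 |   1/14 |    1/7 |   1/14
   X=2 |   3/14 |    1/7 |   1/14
0.0949 bits

Mutual information: I(X;Y) = H(X) + H(Y) - H(X,Y)

Marginals:
P(X) = (2/7, 2/7, 3/7), H(X) = 1.5567 bits
P(Y) = (5/14, 5/14, 2/7), H(Y) = 1.5774 bits

Joint entropy: H(X,Y) = 3.0391 bits

I(X;Y) = 1.5567 + 1.5774 - 3.0391 = 0.0949 bits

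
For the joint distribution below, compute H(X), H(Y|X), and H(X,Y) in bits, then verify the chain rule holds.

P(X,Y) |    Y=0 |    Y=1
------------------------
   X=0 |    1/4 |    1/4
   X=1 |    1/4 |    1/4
H(X,Y) = 2.0000, H(X) = 1.0000, H(Y|X) = 1.0000 (all in bits)

Chain rule: H(X,Y) = H(X) + H(Y|X)

Left side — joint entropy directly:
H(X,Y) = -Σ p(x,y) log p(x,y) = 2.0000 bits

Right side — compute H(Y|X) from the conditional distributions:
P(X) = (1/2, 1/2), so H(X) = 1.0000 bits
H(Y|X) = Σ_x P(X=x) · H(Y|X=x):
  P(Y|X=0) = (1/2, 1/2), H(Y|X=0) = 1.0000, weight P(X=0) = 1/2
  P(Y|X=1) = (1/2, 1/2), H(Y|X=1) = 1.0000, weight P(X=1) = 1/2
H(Y|X) = 1.0000 bits

H(X) + H(Y|X) = 1.0000 + 1.0000 = 2.0000 bits

Both sides equal 2.0000 bits. ✓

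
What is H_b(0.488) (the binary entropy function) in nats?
0.6929 nats

The binary entropy function is:
H(p) = -p log(p) - (1-p) log(1-p)

H(0.488) = -0.488 × log_e(0.488) - 0.512 × log_e(0.512)
H(0.488) = 0.6929 nats

Note: Binary entropy is maximized at p=0.5 (H=1 bit) and minimized at p=0 or p=1 (H=0).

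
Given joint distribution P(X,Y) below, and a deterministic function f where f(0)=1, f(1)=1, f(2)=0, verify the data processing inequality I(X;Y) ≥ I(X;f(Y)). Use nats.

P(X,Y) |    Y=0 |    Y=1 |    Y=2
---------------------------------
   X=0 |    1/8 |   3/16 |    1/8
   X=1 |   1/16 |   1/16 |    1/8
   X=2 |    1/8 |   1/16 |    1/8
I(X;Y) = 0.0331, I(X;f(Y)) = 0.0162, inequality holds: 0.0331 ≥ 0.0162

Data Processing Inequality: For any Markov chain X → Y → Z, we have I(X;Y) ≥ I(X;Z).

Here Z = f(Y) is a deterministic function of Y, forming X → Y → Z.

Original I(X;Y) = 0.0331 nats

After applying f:
P(X,Z) where Z=f(Y):
- P(X,Z=0) = P(X,Y=2)
- P(X,Z=1) = P(X,Y=0) + P(X,Y=1)

I(X;Z) = I(X;f(Y)) = 0.0162 nats

Verification: 0.0331 ≥ 0.0162 ✓

Information cannot be created by processing; the function f can only lose information about X.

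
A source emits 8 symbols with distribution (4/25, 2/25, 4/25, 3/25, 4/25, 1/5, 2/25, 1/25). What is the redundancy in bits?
0.1307 bits

Redundancy measures how far a source is from maximum entropy:
R = H_max - H(X)

Maximum entropy for 8 symbols: H_max = log_2(8) = 3.0000 bits
Actual entropy: H(X) = 2.8693 bits
Redundancy: R = 3.0000 - 2.8693 = 0.1307 bits

This redundancy represents potential for compression: the source could be compressed by 0.1307 bits per symbol.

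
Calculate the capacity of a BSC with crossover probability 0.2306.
0.2209 bits

For a binary symmetric channel (BSC) with error probability p:
Capacity C = 1 - H(p) bits per symbol

where H(p) = -p log₂(p) - (1-p) log₂(1-p) is the binary entropy function.

H(0.2306) = 0.7791 bits
C = 1 - 0.7791 = 0.2209 bits per symbol

This means we can reliably transmit up to 0.2209 bits of information per channel use.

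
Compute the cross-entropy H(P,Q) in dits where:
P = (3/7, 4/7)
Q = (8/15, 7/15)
0.3061 dits

Cross-entropy: H(P,Q) = -Σ p(x) log q(x)

Alternatively: H(P,Q) = H(P) + D_KL(P||Q)
H(P) = 0.2966 dits
D_KL(P||Q) = 0.0096 dits

H(P,Q) = 0.2966 + 0.0096 = 0.3061 dits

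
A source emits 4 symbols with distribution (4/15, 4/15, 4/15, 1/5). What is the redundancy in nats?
0.0070 nats

Redundancy measures how far a source is from maximum entropy:
R = H_max - H(X)

Maximum entropy for 4 symbols: H_max = log_e(4) = 1.3863 nats
Actual entropy: H(X) = 1.3793 nats
Redundancy: R = 1.3863 - 1.3793 = 0.0070 nats

This redundancy represents potential for compression: the source could be compressed by 0.0070 nats per symbol.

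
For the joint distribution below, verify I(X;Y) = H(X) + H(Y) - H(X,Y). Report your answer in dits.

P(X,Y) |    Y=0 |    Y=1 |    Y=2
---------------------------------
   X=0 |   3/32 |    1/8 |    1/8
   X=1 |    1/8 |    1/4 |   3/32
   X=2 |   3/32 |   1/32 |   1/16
I(X;Y) = 0.0211 dits

Mutual information has multiple equivalent forms:
- I(X;Y) = H(X) - H(X|Y)
- I(X;Y) = H(Y) - H(Y|X)
- I(X;Y) = H(X) + H(Y) - H(X,Y)

Computing all quantities:
H(X) = 0.4500, H(Y) = 0.4717, H(X,Y) = 0.9006
H(X|Y) = 0.4289, H(Y|X) = 0.4506

Verification:
H(X) - H(X|Y) = 0.4500 - 0.4289 = 0.0211
H(Y) - H(Y|X) = 0.4717 - 0.4506 = 0.0211
H(X) + H(Y) - H(X,Y) = 0.4500 + 0.4717 - 0.9006 = 0.0211

All forms give I(X;Y) = 0.0211 dits. ✓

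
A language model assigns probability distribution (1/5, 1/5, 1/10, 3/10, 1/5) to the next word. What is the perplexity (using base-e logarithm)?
4.7451

Perplexity is e^H (or exp(H) for natural log).

First, H = -Σ p log p = 1.5571 nats
Perplexity = e^1.5571 = 4.7451

Interpretation: The model's uncertainty is equivalent to choosing uniformly among 4.7 options.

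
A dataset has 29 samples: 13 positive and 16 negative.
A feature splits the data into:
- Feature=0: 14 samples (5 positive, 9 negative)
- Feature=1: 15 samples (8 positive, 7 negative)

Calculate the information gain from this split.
0.0228 bits

Information Gain = H(Y) - H(Y|Feature)

Before split:
P(positive) = 13/29 = 0.4483
H(Y) = 0.9923 bits

After split:
Feature=0: H = 0.9403 bits (weight = 14/29)
Feature=1: H = 0.9968 bits (weight = 15/29)
H(Y|Feature) = (14/29)×0.9403 + (15/29)×0.9968 = 0.9695 bits

Information Gain = 0.9923 - 0.9695 = 0.0228 bits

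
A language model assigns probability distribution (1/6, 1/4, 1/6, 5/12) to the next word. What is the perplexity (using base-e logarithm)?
3.7010

Perplexity is e^H (or exp(H) for natural log).

First, H = -Σ p log p = 1.3086 nats
Perplexity = e^1.3086 = 3.7010

Interpretation: The model's uncertainty is equivalent to choosing uniformly among 3.7 options.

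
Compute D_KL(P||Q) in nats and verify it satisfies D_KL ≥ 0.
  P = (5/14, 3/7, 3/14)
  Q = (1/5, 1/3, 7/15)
0.1480 nats

KL divergence satisfies the Gibbs inequality: D_KL(P||Q) ≥ 0 for all distributions P, Q.

D_KL(P||Q) = Σ p(x) log(p(x)/q(x))
Term by term:
  x=0: 5/14 × log_e[(5/14)/(1/5)] = 0.2071
  x=1: 3/7 × log_e[(3/7)/(1/3)] = 0.1077
  x=2: 3/14 × log_e[(3/14)/(7/15)] = -0.1668
D_KL(P||Q) = 0.1480 nats

D_KL(P||Q) = 0.1480 ≥ 0 ✓

This non-negativity is a fundamental property: relative entropy cannot be negative because it measures how different Q is from P.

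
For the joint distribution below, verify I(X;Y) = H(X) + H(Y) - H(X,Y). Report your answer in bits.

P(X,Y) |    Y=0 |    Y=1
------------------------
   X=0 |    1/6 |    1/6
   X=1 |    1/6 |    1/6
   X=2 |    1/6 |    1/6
I(X;Y) = 0.0000 bits

Mutual information has multiple equivalent forms:
- I(X;Y) = H(X) - H(X|Y)
- I(X;Y) = H(Y) - H(Y|X)
- I(X;Y) = H(X) + H(Y) - H(X,Y)

Computing all quantities:
H(X) = 1.5850, H(Y) = 1.0000, H(X,Y) = 2.5850
H(X|Y) = 1.5850, H(Y|X) = 1.0000

Verification:
H(X) - H(X|Y) = 1.5850 - 1.5850 = 0.0000
H(Y) - H(Y|X) = 1.0000 - 1.0000 = 0.0000
H(X) + H(Y) - H(X,Y) = 1.5850 + 1.0000 - 2.5850 = 0.0000

All forms give I(X;Y) = 0.0000 bits. ✓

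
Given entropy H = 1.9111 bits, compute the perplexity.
3.7610

Perplexity is 2^H (or exp(H) for natural log).

H = 1.9111 bits
Perplexity = 2^1.9111 = 3.7610

Interpretation: The model's uncertainty is equivalent to choosing uniformly among 3.8 options.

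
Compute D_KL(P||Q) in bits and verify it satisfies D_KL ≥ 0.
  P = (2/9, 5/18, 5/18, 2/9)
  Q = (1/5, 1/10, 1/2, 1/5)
0.2414 bits

KL divergence satisfies the Gibbs inequality: D_KL(P||Q) ≥ 0 for all distributions P, Q.

D_KL(P||Q) = Σ p(x) log(p(x)/q(x))
Term by term:
  x=0: 2/9 × log_2[(2/9)/(1/5)] = 0.0338
  x=1: 5/18 × log_2[(5/18)/(1/10)] = 0.4094
  x=2: 5/18 × log_2[(5/18)/(1/2)] = -0.2356
  x=3: 2/9 × log_2[(2/9)/(1/5)] = 0.0338
D_KL(P||Q) = 0.2414 bits

D_KL(P||Q) = 0.2414 ≥ 0 ✓

This non-negativity is a fundamental property: relative entropy cannot be negative because it measures how different Q is from P.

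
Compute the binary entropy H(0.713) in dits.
0.2603 dits

The binary entropy function is:
H(p) = -p log(p) - (1-p) log(1-p)

H(0.713) = -0.713 × log_10(0.713) - 0.287 × log_10(0.287)
H(0.713) = 0.2603 dits

Note: Binary entropy is maximized at p=0.5 (H=1 bit) and minimized at p=0 or p=1 (H=0).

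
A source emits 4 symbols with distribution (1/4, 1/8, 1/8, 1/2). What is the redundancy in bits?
0.2500 bits

Redundancy measures how far a source is from maximum entropy:
R = H_max - H(X)

Maximum entropy for 4 symbols: H_max = log_2(4) = 2.0000 bits
Actual entropy: H(X) = 1.7500 bits
Redundancy: R = 2.0000 - 1.7500 = 0.2500 bits

This redundancy represents potential for compression: the source could be compressed by 0.2500 bits per symbol.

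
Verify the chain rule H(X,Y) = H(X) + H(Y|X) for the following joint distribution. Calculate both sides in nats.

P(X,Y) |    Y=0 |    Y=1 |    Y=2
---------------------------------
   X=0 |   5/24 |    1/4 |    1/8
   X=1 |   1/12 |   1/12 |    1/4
H(X,Y) = 1.6940, H(X) = 0.6792, H(Y|X) = 1.0148 (all in nats)

Chain rule: H(X,Y) = H(X) + H(Y|X)

Left side — joint entropy directly:
H(X,Y) = -Σ p(x,y) log p(x,y) = 1.6940 nats

Right side — compute H(Y|X) from the conditional distributions:
P(X) = (7/12, 5/12), so H(X) = 0.6792 nats
H(Y|X) = Σ_x P(X=x) · H(Y|X=x):
  P(Y|X=0) = (5/14, 3/7, 3/14), H(Y|X=0) = 1.0609, weight P(X=0) = 7/12
  P(Y|X=1) = (1/5, 1/5, 3/5), H(Y|X=1) = 0.9503, weight P(X=1) = 5/12
H(Y|X) = 1.0148 nats

H(X) + H(Y|X) = 0.6792 + 1.0148 = 1.6940 nats

Both sides equal 1.6940 nats. ✓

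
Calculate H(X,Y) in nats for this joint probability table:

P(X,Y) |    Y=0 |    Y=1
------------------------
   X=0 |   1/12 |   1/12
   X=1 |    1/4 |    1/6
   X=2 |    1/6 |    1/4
1.7046 nats

Joint entropy is H(X,Y) = -Σ_{x,y} p(x,y) log p(x,y).

Summing over all non-zero entries:
H(X,Y) = -[1/12·log_e(1/12) + 1/12·log_e(1/12) + 1/4·log_e(1/4) + 1/6·log_e(1/6) + 1/6·log_e(1/6) + 1/4·log_e(1/4)]
H(X,Y) = 1.7046 nats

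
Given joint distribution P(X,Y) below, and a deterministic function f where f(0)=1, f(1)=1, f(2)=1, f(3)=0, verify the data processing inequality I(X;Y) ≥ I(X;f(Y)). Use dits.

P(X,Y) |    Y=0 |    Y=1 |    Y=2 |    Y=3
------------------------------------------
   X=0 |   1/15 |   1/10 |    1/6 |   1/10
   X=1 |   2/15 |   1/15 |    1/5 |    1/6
I(X;Y) = 0.0068, I(X;f(Y)) = 0.0011, inequality holds: 0.0068 ≥ 0.0011

Data Processing Inequality: For any Markov chain X → Y → Z, we have I(X;Y) ≥ I(X;Z).

Here Z = f(Y) is a deterministic function of Y, forming X → Y → Z.

Original I(X;Y) = 0.0068 dits

After applying f:
P(X,Z) where Z=f(Y):
- P(X,Z=0) = P(X,Y=3)
- P(X,Z=1) = P(X,Y=0) + P(X,Y=1) + P(X,Y=2)

I(X;Z) = I(X;f(Y)) = 0.0011 dits

Verification: 0.0068 ≥ 0.0011 ✓

Information cannot be created by processing; the function f can only lose information about X.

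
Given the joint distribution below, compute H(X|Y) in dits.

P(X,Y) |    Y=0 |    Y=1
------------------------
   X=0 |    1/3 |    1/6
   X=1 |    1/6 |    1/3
0.2764 dits

Using the chain rule: H(X|Y) = H(X,Y) - H(Y)

First, compute H(X,Y) = 0.5775 dits

Marginal P(Y) = (1/2, 1/2)
H(Y) = 0.3010 dits

H(X|Y) = H(X,Y) - H(Y) = 0.5775 - 0.3010 = 0.2764 dits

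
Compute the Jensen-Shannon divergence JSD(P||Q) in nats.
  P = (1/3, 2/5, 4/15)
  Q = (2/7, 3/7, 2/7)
0.0013 nats

Jensen-Shannon divergence is:
JSD(P||Q) = 0.5 × D_KL(P||M) + 0.5 × D_KL(Q||M)
where M = 0.5 × (P + Q) is the mixture distribution.

M = 0.5 × (1/3, 2/5, 4/15) + 0.5 × (2/7, 3/7, 2/7) = (0.309524, 0.414286, 0.27619)

D_KL(P||M) = 0.0013 nats
D_KL(Q||M) = 0.0013 nats

JSD(P||Q) = 0.5 × 0.0013 + 0.5 × 0.0013 = 0.0013 nats

Unlike KL divergence, JSD is symmetric and bounded: 0 ≤ JSD ≤ log(2).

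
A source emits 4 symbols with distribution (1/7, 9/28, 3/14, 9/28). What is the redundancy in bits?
0.0701 bits

Redundancy measures how far a source is from maximum entropy:
R = H_max - H(X)

Maximum entropy for 4 symbols: H_max = log_2(4) = 2.0000 bits
Actual entropy: H(X) = 1.9299 bits
Redundancy: R = 2.0000 - 1.9299 = 0.0701 bits

This redundancy represents potential for compression: the source could be compressed by 0.0701 bits per symbol.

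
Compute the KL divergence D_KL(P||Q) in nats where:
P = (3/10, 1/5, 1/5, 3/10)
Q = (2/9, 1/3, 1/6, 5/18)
0.0474 nats

KL divergence: D_KL(P||Q) = Σ p(x) log(p(x)/q(x))

Computing term by term:
  x=0: 3/10 × log_e[(3/10)/(2/9)] = 3/10 × 0.3001 = 0.0900
  x=1: 1/5 × log_e[(1/5)/(1/3)] = 1/5 × -0.5108 = -0.1022
  x=2: 1/5 × log_e[(1/5)/(1/6)] = 1/5 × 0.1823 = 0.0365
  x=3: 3/10 × log_e[(3/10)/(5/18)] = 3/10 × 0.0770 = 0.0231

D_KL(P||Q) = 0.0474 nats

Note: KL divergence is always non-negative and equals 0 iff P = Q.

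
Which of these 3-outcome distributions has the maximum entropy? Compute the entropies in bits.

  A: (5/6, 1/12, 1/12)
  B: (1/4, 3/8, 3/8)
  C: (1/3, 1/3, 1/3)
C

For a discrete distribution over n outcomes, entropy is maximized by the uniform distribution.

Computing entropies:
H(A) = 0.8167 bits
H(B) = 1.5613 bits
H(C) = 1.5850 bits

The uniform distribution (where all probabilities equal 1/3) achieves the maximum entropy of log_2(3) = 1.5850 bits.

Distribution C has the highest entropy.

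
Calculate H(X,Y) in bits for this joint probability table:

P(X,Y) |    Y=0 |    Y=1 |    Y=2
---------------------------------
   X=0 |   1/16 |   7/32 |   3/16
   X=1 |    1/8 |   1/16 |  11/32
2.3370 bits

Joint entropy is H(X,Y) = -Σ_{x,y} p(x,y) log p(x,y).

Summing over all non-zero entries:
H(X,Y) = -[1/16·log_2(1/16) + 7/32·log_2(7/32) + 3/16·log_2(3/16) + 1/8·log_2(1/8) + 1/16·log_2(1/16) + 11/32·log_2(11/32)]
H(X,Y) = 2.3370 bits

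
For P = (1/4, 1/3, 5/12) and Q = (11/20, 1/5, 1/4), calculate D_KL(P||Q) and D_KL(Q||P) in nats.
D_KL(P||Q) = 0.1860, D_KL(Q||P) = 0.2038

KL divergence is not symmetric: D_KL(P||Q) ≠ D_KL(Q||P) in general.

D_KL(P||Q) = 0.1860 nats
D_KL(Q||P) = 0.2038 nats

No, they are not equal!

This asymmetry is why KL divergence is not a true distance metric.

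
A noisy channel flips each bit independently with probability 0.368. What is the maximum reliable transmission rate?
0.0509 bits

For a binary symmetric channel (BSC) with error probability p:
Capacity C = 1 - H(p) bits per symbol

where H(p) = -p log₂(p) - (1-p) log₂(1-p) is the binary entropy function.

H(0.368) = 0.9491 bits
C = 1 - 0.9491 = 0.0509 bits per symbol

This means we can reliably transmit up to 0.0509 bits of information per channel use.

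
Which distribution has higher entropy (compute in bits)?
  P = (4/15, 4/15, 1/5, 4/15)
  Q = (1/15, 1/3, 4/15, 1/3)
P

Computing entropies in bits:
H(P) = 1.9899
H(Q) = 1.8256

Distribution P has higher entropy.

Intuition: The distribution closer to uniform (more spread out) has higher entropy.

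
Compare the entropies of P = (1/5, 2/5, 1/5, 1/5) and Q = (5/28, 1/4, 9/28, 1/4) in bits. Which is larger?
Q

Computing entropies in bits:
H(P) = 1.9219
H(Q) = 1.9701

Distribution Q has higher entropy.

Intuition: The distribution closer to uniform (more spread out) has higher entropy.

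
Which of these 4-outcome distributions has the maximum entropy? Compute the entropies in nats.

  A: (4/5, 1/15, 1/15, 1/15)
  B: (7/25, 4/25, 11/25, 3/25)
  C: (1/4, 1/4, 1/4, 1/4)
C

For a discrete distribution over n outcomes, entropy is maximized by the uniform distribution.

Computing entropies:
H(A) = 0.7201 nats
H(B) = 1.2653 nats
H(C) = 1.3863 nats

The uniform distribution (where all probabilities equal 1/4) achieves the maximum entropy of log_e(4) = 1.3863 nats.

Distribution C has the highest entropy.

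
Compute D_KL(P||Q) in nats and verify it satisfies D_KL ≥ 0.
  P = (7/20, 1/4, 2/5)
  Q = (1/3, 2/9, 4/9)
0.0044 nats

KL divergence satisfies the Gibbs inequality: D_KL(P||Q) ≥ 0 for all distributions P, Q.

D_KL(P||Q) = Σ p(x) log(p(x)/q(x))
Term by term:
  x=0: 7/20 × log_e[(7/20)/(1/3)] = 0.0171
  x=1: 1/4 × log_e[(1/4)/(2/9)] = 0.0294
  x=2: 2/5 × log_e[(2/5)/(4/9)] = -0.0421
D_KL(P||Q) = 0.0044 nats

D_KL(P||Q) = 0.0044 ≥ 0 ✓

This non-negativity is a fundamental property: relative entropy cannot be negative because it measures how different Q is from P.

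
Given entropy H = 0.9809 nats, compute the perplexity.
2.6669

Perplexity is e^H (or exp(H) for natural log).

H = 0.9809 nats
Perplexity = e^0.9809 = 2.6669

Interpretation: The model's uncertainty is equivalent to choosing uniformly among 2.7 options.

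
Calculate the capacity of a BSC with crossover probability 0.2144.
0.2502 bits

For a binary symmetric channel (BSC) with error probability p:
Capacity C = 1 - H(p) bits per symbol

where H(p) = -p log₂(p) - (1-p) log₂(1-p) is the binary entropy function.

H(0.2144) = 0.7498 bits
C = 1 - 0.7498 = 0.2502 bits per symbol

This means we can reliably transmit up to 0.2502 bits of information per channel use.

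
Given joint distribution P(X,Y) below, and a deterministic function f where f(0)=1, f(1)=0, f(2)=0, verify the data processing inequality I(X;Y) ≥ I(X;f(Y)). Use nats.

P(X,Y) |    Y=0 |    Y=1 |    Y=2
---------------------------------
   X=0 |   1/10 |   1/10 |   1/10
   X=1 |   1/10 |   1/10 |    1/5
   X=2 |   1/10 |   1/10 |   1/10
I(X;Y) = 0.0138, I(X;f(Y)) = 0.0040, inequality holds: 0.0138 ≥ 0.0040

Data Processing Inequality: For any Markov chain X → Y → Z, we have I(X;Y) ≥ I(X;Z).

Here Z = f(Y) is a deterministic function of Y, forming X → Y → Z.

Original I(X;Y) = 0.0138 nats

After applying f:
P(X,Z) where Z=f(Y):
- P(X,Z=0) = P(X,Y=1) + P(X,Y=2)
- P(X,Z=1) = P(X,Y=0)

I(X;Z) = I(X;f(Y)) = 0.0040 nats

Verification: 0.0138 ≥ 0.0040 ✓

Information cannot be created by processing; the function f can only lose information about X.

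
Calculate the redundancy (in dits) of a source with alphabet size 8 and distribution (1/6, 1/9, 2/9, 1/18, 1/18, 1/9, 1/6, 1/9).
0.0410 dits

Redundancy measures how far a source is from maximum entropy:
R = H_max - H(X)

Maximum entropy for 8 symbols: H_max = log_10(8) = 0.9031 dits
Actual entropy: H(X) = 0.8621 dits
Redundancy: R = 0.9031 - 0.8621 = 0.0410 dits

This redundancy represents potential for compression: the source could be compressed by 0.0410 dits per symbol.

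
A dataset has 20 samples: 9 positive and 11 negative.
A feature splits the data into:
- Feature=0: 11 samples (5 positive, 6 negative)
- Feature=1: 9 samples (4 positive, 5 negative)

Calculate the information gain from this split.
0.0001 bits

Information Gain = H(Y) - H(Y|Feature)

Before split:
P(positive) = 9/20 = 0.4500
H(Y) = 0.9928 bits

After split:
Feature=0: H = 0.9940 bits (weight = 11/20)
Feature=1: H = 0.9911 bits (weight = 9/20)
H(Y|Feature) = (11/20)×0.9940 + (9/20)×0.9911 = 0.9927 bits

Information Gain = 0.9928 - 0.9927 = 0.0001 bits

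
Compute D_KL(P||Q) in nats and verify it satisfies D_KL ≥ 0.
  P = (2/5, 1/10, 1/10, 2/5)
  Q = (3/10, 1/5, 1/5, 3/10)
0.0915 nats

KL divergence satisfies the Gibbs inequality: D_KL(P||Q) ≥ 0 for all distributions P, Q.

D_KL(P||Q) = Σ p(x) log(p(x)/q(x))
Term by term:
  x=0: 2/5 × log_e[(2/5)/(3/10)] = 0.1151
  x=1: 1/10 × log_e[(1/10)/(1/5)] = -0.0693
  x=2: 1/10 × log_e[(1/10)/(1/5)] = -0.0693
  x=3: 2/5 × log_e[(2/5)/(3/10)] = 0.1151
D_KL(P||Q) = 0.0915 nats

D_KL(P||Q) = 0.0915 ≥ 0 ✓

This non-negativity is a fundamental property: relative entropy cannot be negative because it measures how different Q is from P.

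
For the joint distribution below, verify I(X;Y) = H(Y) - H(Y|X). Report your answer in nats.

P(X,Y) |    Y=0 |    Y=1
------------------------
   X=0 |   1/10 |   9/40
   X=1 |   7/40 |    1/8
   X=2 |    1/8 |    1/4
I(X;Y) = 0.0300 nats

Mutual information has multiple equivalent forms:
- I(X;Y) = H(X) - H(X|Y)
- I(X;Y) = H(Y) - H(Y|X)
- I(X;Y) = H(X) + H(Y) - H(X,Y)

Computing all quantities:
H(X) = 1.0943, H(Y) = 0.6730, H(X,Y) = 1.7373
H(X|Y) = 1.0643, H(Y|X) = 0.6431

Verification:
H(X) - H(X|Y) = 1.0943 - 1.0643 = 0.0300
H(Y) - H(Y|X) = 0.6730 - 0.6431 = 0.0300
H(X) + H(Y) - H(X,Y) = 1.0943 + 0.6730 - 1.7373 = 0.0300

All forms give I(X;Y) = 0.0300 nats. ✓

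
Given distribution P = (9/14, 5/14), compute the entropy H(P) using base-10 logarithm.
0.2831 dits

Shannon entropy is H(X) = -Σ p(x) log p(x).

For P = (9/14, 5/14):
H = -9/14 × log_10(9/14) -5/14 × log_10(5/14)
H = 0.2831 dits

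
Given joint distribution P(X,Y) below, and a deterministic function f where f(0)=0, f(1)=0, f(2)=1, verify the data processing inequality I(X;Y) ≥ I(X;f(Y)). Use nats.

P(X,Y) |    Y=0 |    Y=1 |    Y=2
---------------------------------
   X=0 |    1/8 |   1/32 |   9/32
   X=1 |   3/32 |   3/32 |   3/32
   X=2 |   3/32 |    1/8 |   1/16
I(X;Y) = 0.1010, I(X;f(Y)) = 0.0722, inequality holds: 0.1010 ≥ 0.0722

Data Processing Inequality: For any Markov chain X → Y → Z, we have I(X;Y) ≥ I(X;Z).

Here Z = f(Y) is a deterministic function of Y, forming X → Y → Z.

Original I(X;Y) = 0.1010 nats

After applying f:
P(X,Z) where Z=f(Y):
- P(X,Z=0) = P(X,Y=0) + P(X,Y=1)
- P(X,Z=1) = P(X,Y=2)

I(X;Z) = I(X;f(Y)) = 0.0722 nats

Verification: 0.1010 ≥ 0.0722 ✓

Information cannot be created by processing; the function f can only lose information about X.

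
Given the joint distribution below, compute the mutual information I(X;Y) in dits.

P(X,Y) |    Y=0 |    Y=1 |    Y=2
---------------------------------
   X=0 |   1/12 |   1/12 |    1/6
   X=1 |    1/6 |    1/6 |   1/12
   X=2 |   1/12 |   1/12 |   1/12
0.0164 dits

Mutual information: I(X;Y) = H(X) + H(Y) - H(X,Y)

Marginals:
P(X) = (1/3, 5/12, 1/4), H(X) = 0.4680 dits
P(Y) = (1/3, 1/3, 1/3), H(Y) = 0.4771 dits

Joint entropy: H(X,Y) = 0.9287 dits

I(X;Y) = 0.4680 + 0.4771 - 0.9287 = 0.0164 dits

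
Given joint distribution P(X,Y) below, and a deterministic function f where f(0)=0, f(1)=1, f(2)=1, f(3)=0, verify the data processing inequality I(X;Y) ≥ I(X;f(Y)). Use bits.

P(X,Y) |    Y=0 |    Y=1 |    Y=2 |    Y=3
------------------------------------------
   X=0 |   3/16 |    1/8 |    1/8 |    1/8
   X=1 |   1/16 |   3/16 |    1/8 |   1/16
I(X;Y) = 0.0603, I(X;f(Y)) = 0.0536, inequality holds: 0.0603 ≥ 0.0536

Data Processing Inequality: For any Markov chain X → Y → Z, we have I(X;Y) ≥ I(X;Z).

Here Z = f(Y) is a deterministic function of Y, forming X → Y → Z.

Original I(X;Y) = 0.0603 bits

After applying f:
P(X,Z) where Z=f(Y):
- P(X,Z=0) = P(X,Y=0) + P(X,Y=3)
- P(X,Z=1) = P(X,Y=1) + P(X,Y=2)

I(X;Z) = I(X;f(Y)) = 0.0536 bits

Verification: 0.0603 ≥ 0.0536 ✓

Information cannot be created by processing; the function f can only lose information about X.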